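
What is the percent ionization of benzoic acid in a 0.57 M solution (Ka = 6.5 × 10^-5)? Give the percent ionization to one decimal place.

C6H5COOH ⇌ C6H5COO- + H+; let x = [H+] at equilibrium.
x ≈ √(Ka·C₀) = √(6.5 × 10^-5 × 0.57) = 6.09 × 10^-3 M
Fraction ionized = 6.09 × 10^-3 / 0.57 = 0.0107 → 1.1%

1.1%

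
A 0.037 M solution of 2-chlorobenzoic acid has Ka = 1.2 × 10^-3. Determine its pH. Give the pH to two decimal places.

ClC6H4COOH ⇌ ClC6H4COO- + H+
From the ICE table, Ka = x²/(0.037 − x) = 1.2 × 10^-3.
Here C₀/Ka ≈ 30.8, so the small-x approximation fails. Use the quadratic:
x = (−Ka + √(Ka² + 4·Ka·C₀))/2 = 6.09 × 10^-3 M
pH = −log(6.09 × 10^-3) = 2.22

pH = 2.22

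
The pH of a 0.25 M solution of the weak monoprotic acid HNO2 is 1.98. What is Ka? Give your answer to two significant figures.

[H+] = 10^(-1.98) = 1.05 × 10^-2 M
At equilibrium [HA] = 0.25 − 1.05 × 10^-2 = 2.39 × 10^-1 M
Ka = [H+][A-]/[HA] = (1.05 × 10^-2)² / 2.39 × 10^-1 = 4.6 × 10^-4

Ka = 4.6 × 10^-4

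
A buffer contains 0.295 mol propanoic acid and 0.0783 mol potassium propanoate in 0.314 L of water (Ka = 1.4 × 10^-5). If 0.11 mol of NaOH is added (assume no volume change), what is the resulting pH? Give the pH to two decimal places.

OH- converts CH3CH2COOH to CH3CH2COO-: CH3CH2COOH → 0.185 mol, CH3CH2COO- → 0.188 mol.
pKa = −log(1.4 × 10^-5) = 4.854
Henderson–Hasselbalch with mole ratio 0.188/0.185: pH = 4.854 + (+0.007)

pH = 4.86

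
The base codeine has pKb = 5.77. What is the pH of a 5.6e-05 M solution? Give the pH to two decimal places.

pH = 8.95

C18H21NO3 + H2O ⇌ C18H22NO3+ + OH-
Kb = 10^(−5.77) = 1.70 × 10^-6
Kb = x²/(5.6e-05 − x) = 1.70 × 10^-6
Here C₀/Kb ≈ 32.9, so the small-x approximation fails. Use the quadratic:
x = (−Kb + √(Kb² + 4·Kb·C₀))/2 = 8.94 × 10^-6 M
pOH = −log(8.94 × 10^-6) = 5.05; pH = 14.00 − 5.05 = 8.95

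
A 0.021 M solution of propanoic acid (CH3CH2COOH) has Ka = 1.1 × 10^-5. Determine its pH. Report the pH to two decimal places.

CH3CH2COOH ⇌ CH3CH2COO- + H+
From the ICE table, Ka = [H+]²/(0.021 − [H+]) = 1.1 × 10^-5.
Neglecting [H+] in the denominator: [H+] = √(1.1 × 10^-5 × 0.021) = 4.81 × 10^-4 M
([H+]/C₀ = 2.3% < 5%, so the approximation holds.)
pH = −log(4.81 × 10^-4) = 3.32

pH = 3.32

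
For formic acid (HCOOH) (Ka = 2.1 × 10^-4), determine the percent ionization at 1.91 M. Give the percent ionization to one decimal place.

HCOOH ⇌ HCOO- + H+; let x = [H+] at equilibrium.
x ≈ √(Ka·C₀) = √(2.1 × 10^-4 × 1.91) = 2.00 × 10^-2 M
% ionization = x/C₀ × 100% = 2.00 × 10^-2/1.91 × 100% = 1.0%

1.0%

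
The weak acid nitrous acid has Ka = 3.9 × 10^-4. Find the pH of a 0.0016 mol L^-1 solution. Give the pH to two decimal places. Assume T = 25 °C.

HNO2 ⇌ NO2- + H+
From the ICE table, Ka = [H+]²/(0.0016 − [H+]) = 3.9 × 10^-4.
[H+] is not negligible relative to C₀; solve [H+]² + 0.00039·[H+] − 6.24e-07 = 0.
[H+] = [−0.00039 + √(0.00039² + 2.5e-06)]/2 = 6.19 × 10^-4 M
pH = −log(6.19 × 10^-4) = 3.21

pH = 3.21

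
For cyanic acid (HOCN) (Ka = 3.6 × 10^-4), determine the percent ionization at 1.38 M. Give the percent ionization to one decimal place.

HOCN ⇌ OCN- + H+; let x = [H+] at equilibrium.
x ≈ √(Ka·C₀) = √(3.6 × 10^-4 × 1.38) = 2.23 × 10^-2 M
Fraction ionized = 2.23 × 10^-2 / 1.38 = 0.0162 → 1.6%

1.6%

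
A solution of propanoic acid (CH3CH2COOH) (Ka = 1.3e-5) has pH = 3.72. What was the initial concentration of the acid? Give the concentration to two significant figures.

[H+] = 10^(-3.72) = 1.91 × 10^-4 M = x
Ka = x²/(C₀ − x) ⇒ C₀ = x + x²/Ka
C₀ = 1.91 × 10^-4 + (1.91 × 10^-4)²/(1.3 × 10^-5) = 3.00 × 10^-3 M

C₀ = 3.0 × 10^-3 M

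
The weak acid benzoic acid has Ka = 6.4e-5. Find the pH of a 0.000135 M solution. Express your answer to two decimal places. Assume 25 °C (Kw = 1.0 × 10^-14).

pH = 4.18

C6H5COOH ⇌ C6H5COO- + H+
Ka = [H+]²/(0.000135 − [H+]) = 6.4 × 10^-5
Here C₀/Ka ≈ 2.11, so the small-[H+] approximation fails. Use the quadratic:
[H+] = [−6.4e-05 + √(6.4e-05² + 3.46e-08)]/2 = 6.63 × 10^-5 M
pH = −log[H+] = −log(6.63 × 10^-5) = 4.18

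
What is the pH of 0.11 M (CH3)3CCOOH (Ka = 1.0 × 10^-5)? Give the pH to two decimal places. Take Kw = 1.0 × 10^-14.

(CH3)3CCOOH ⇌ (CH3)3CCOO- + H+
From the ICE table, Ka = [H+]²/(0.11 − [H+]) = 1.0 × 10^-5.
Since Ka ≪ C₀, [H+] ≈ √(Ka·C₀) = 1.05 × 10^-3 M.
Check: 0.95% ionized — well under 5%, approximation valid.
pH = −log(1.05 × 10^-3) = 2.98

pH = 2.98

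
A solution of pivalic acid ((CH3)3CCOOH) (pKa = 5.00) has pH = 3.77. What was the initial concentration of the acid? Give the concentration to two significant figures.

C₀ = 3.1 × 10^-3 M

[H+] = 10^(-3.77) = 1.70 × 10^-4 M = x
Ka = 10^(−5.00) = 1.00 × 10^-5
Ka = x²/(C₀ − x) ⇒ C₀ = x + x²/Ka
C₀ = 1.70 × 10^-4 + (1.70 × 10^-4)²/(1.00 × 10^-5) = 3.06 × 10^-3 M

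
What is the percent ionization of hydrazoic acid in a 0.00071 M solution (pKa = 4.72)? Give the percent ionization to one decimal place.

HN3 ⇌ N3- + H+; let x = [H+] at equilibrium.
Ka = 10^(−4.72) = 1.91 × 10^-5
Solve x² + 1.91e-05x − 1.36e-08 = 0 → x = 1.07 × 10^-4 M
% ionization = x/C₀ × 100% = 1.07 × 10^-4/0.00071 × 100% = 15.1%

15.1%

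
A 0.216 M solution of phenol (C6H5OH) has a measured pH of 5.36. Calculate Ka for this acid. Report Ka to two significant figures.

[H+] = 10^(-5.36) = 4.37 × 10^-6 M
At equilibrium [HA] = 0.216 − 4.37 × 10^-6 = 2.16 × 10^-1 M
Ka = [H+][A-]/[HA] = (4.37 × 10^-6)² / 2.16 × 10^-1 = 8.8 × 10^-11

Ka = 8.8 × 10^-11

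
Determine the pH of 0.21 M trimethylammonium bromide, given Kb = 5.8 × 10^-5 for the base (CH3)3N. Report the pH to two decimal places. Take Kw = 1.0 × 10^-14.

pH = 5.22

(CH3)3NH+ is the conjugate acid of the weak base (CH3)3N.
Ka = Kw/Kb = 1.0×10^-14 / 5.8 × 10^-5 = 1.72 × 10^-10
From the ICE table, Ka = [H+]²/(0.21 − [H+]) = 1.72 × 10^-10.
Assume [H+] ≪ 0.21: [H+] ≈ √(1.72 × 10^-10 × 0.21) = 6.01 × 10^-6 M
([H+]/C₀ = 0.0029% < 5%, so the approximation holds.)
pH = −log(6.01 × 10^-6) = 5.22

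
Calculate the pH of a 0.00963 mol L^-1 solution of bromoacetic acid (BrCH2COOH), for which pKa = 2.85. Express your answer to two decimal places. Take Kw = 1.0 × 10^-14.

BrCH2COOH ⇌ BrCH2COO- + H+
Ka = 10^(−2.85) = 1.41 × 10^-3
Ka = x²/(0.00963 − x) = 1.41 × 10^-3
x is not negligible relative to C₀; solve x² + 0.00141·x − 1.36e-05 = 0.
x = [−0.00141 + √(0.00141² + 5.43e-05)]/2 = 3.05 × 10^-3 M
pH = −log[H+] = −log(3.05 × 10^-3) = 2.52

pH = 2.52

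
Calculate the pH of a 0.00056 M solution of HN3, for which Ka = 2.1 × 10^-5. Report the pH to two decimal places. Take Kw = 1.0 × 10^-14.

HN3 ⇌ N3- + H+
Ka = [H+]²/(0.00056 − [H+]) = 2.1 × 10^-5
The 5% rule fails; solving [H+]² + Ka·[H+] − Ka·C₀ = 0 exactly:
[H+] = [−2.1e-05 + √(2.1e-05² + 4.7e-08)]/2 = 9.85 × 10^-5 M
pH = −log[H+] = −log(9.85 × 10^-5) = 4.01

pH = 4.01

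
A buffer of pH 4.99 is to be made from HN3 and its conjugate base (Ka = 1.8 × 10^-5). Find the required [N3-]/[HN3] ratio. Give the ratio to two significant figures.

pKa = -log(1.8 × 10^-5) = 4.745
pH = pKa + log(r) ⇒ log(r) = 4.99 − 4.745 = +0.245
r = [N3-]/[HN3] = 10^(+0.245) = 1.76

ratio = 1.8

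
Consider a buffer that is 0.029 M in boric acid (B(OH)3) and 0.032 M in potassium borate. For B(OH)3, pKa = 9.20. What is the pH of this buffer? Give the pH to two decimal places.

pH = 9.24

Henderson–Hasselbalch: pH = pKa + log([B(OH)4-]/[B(OH)3]) = 9.20 + log(0.032/0.029)
pH = 9.20 + (+0.043) = 9.24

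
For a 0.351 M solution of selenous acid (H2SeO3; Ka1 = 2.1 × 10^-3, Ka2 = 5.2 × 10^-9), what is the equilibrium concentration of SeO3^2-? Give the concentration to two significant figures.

First ionization gives [H+] ≈ [HSeO3-] = 2.61 × 10^-2 M.
Second step: Ka2 = [H+][SeO3^2-]/[HSeO3-] ≈ [SeO3^2-] (since [H+] ≈ [HSeO3-]).
So [SeO3^2-] ≈ Ka2.

5.2 × 10^-9 M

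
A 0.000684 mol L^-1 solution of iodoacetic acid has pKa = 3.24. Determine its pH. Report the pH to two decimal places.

ICH2COOH ⇌ ICH2COO- + H+
Ka = 10^(−3.24) = 5.75 × 10^-4
Ka = [H+]²/(0.000684 − [H+]) = 5.75 × 10^-4
The 5% rule fails; solving [H+]² + Ka·[H+] − Ka·C₀ = 0 exactly:
[H+] = (−Ka + √(Ka² + 4·Ka·C₀))/2 = 4.02 × 10^-4 M
pH = −log(4.02 × 10^-4) = 3.40

pH = 3.40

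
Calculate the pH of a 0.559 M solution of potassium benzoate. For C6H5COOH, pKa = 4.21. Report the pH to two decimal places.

pH = 8.98

C6H5COO- is the conjugate base of the weak acid C6H5COOH.
Ka = 10^(−4.21) = 6.17 × 10^-5
Kb = Kw/Ka = 1.0×10^-14 / 6.17 × 10^-5 = 1.62 × 10^-10
Kb = [OH-]²/(0.559 − [OH-]) = 1.62 × 10^-10
Assume [OH-] ≪ 0.559: [OH-] ≈ √(1.62 × 10^-10 × 0.559) = 9.52 × 10^-6 M
([OH-]/C₀ = 0.0017% < 5%, so the approximation holds.)
pOH = 5.02, so pH = 14.00 − pOH = 8.98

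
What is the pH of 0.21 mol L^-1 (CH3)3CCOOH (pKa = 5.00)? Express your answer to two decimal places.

(CH3)3CCOOH ⇌ (CH3)3CCOO- + H+
Ka = 10^(−5.00) = 1.00 × 10^-5
From the ICE table, Ka = [H+]²/(0.21 − [H+]) = 1.00 × 10^-5.
Neglecting [H+] in the denominator: [H+] = √(1.00 × 10^-5 × 0.21) = 1.45 × 10^-3 M
pH = −log[H+] = −log(1.45 × 10^-3) = 2.84

pH = 2.84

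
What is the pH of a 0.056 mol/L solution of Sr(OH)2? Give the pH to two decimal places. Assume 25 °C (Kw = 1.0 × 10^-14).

Sr(OH)2 is a strong base (each formula unit releases 2 OH-); [OH-] = 0.112 M.
pOH = -log(0.112) = 0.95
pH = 14.00 - 0.95 = 13.05

pH = 13.05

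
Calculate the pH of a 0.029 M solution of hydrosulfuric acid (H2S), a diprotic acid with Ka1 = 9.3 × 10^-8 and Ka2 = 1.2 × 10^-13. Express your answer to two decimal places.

Since Ka1 ≫ Ka2, the first ionization dominates [H+].
Ka1 = x²/(0.029 − x) = 9.3 × 10^-8
x ≈ √(9.3 × 10^-8 × 0.029) = 5.19 × 10^-5 M
pH = −log(5.19 × 10^-5) = 4.28

pH = 4.28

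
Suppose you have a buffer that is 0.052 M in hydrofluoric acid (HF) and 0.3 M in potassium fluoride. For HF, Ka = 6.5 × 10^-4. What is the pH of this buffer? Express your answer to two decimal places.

pKa = −log(6.5 × 10^-4) = 3.187
pH = pKa + log([A⁻]/[HA]) = 3.187 + log(0.3/0.052)
pH = 3.187 + (+0.761) = 3.95

pH = 3.95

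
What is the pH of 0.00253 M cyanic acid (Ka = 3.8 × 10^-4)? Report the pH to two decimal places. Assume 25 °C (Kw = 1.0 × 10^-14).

pH = 3.09

HOCN ⇌ OCN- + H+
Ka = [H+]²/(0.00253 − [H+]) = 3.8 × 10^-4
The 5% rule fails; solving [H+]² + Ka·[H+] − Ka·C₀ = 0 exactly:
[H+] = [−0.00038 + √(0.00038² + 3.85e-06)]/2 = 8.09 × 10^-4 M
pH = −log(8.09 × 10^-4) = 3.09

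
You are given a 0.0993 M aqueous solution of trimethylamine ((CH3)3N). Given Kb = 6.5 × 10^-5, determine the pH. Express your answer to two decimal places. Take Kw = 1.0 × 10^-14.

pH = 11.40

(CH3)3N + H2O ⇌ (CH3)3NH+ + OH-
Kb = [OH-]²/(0.0993 − [OH-]) = 6.5 × 10^-5
Assume [OH-] ≪ 0.0993: [OH-] ≈ √(6.5 × 10^-5 × 0.0993) = 2.54 × 10^-3 M
pOH = 2.60, so pH = 14.00 − pOH = 11.40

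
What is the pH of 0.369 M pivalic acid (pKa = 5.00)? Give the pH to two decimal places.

pH = 2.72

(CH3)3CCOOH ⇌ (CH3)3CCOO- + H+
Ka = 10^(−5.00) = 1.00 × 10^-5
Ka = x²/(0.369 − x) = 1.00 × 10^-5
Neglecting x in the denominator: x = √(1.00 × 10^-5 × 0.369) = 1.92 × 10^-3 M
pH = −log(1.92 × 10^-3) = 2.72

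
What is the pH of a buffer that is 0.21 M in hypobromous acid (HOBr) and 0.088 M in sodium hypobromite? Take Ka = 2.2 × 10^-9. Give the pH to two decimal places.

pKa = −log(2.2 × 10^-9) = 8.658
Using pH = pKa + log([base]/[acid]) with [base]/[acid] = 0.088/0.21:
pH = 8.658 + (-0.378) = 8.28

pH = 8.28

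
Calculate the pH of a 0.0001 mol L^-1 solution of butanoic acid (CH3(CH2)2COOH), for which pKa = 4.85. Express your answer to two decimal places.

pH = 4.51

CH3(CH2)2COOH ⇌ CH3(CH2)2COO- + H+
Ka = 10^(−4.85) = 1.41 × 10^-5
Ka = x²/(0.0001 − x) = 1.41 × 10^-5
The 5% rule fails; solving x² + Ka·x − Ka·C₀ = 0 exactly:
x = [−1.41e-05 + √(1.41e-05² + 5.64e-09)]/2 = 3.12 × 10^-5 M
pH = −log[H+] = −log(3.12 × 10^-5) = 4.51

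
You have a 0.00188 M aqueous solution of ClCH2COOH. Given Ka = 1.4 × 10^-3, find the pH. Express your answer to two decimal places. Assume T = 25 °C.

pH = 2.97

ClCH2COOH ⇌ ClCH2COO- + H+
From the ICE table, Ka = [H+]²/(0.00188 − [H+]) = 1.4 × 10^-3.
The 5% rule fails; solving [H+]² + Ka·[H+] − Ka·C₀ = 0 exactly:
[H+] = [−0.0014 + √(0.0014² + 1.05e-05)]/2 = 1.07 × 10^-3 M
pH = −log(1.07 × 10^-3) = 2.97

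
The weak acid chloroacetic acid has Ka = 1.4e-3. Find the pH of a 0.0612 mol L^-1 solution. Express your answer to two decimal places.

ClCH2COOH ⇌ ClCH2COO- + H+
Ka = [H+]²/(0.0612 − [H+]) = 1.4 × 10^-3
Here C₀/Ka ≈ 43.7, so the small-[H+] approximation fails. Use the quadratic:
[H+] = (−Ka + √(Ka² + 4·Ka·C₀))/2 = 8.58 × 10^-3 M
pH = −log[H+] = −log(8.58 × 10^-3) = 2.07

pH = 2.07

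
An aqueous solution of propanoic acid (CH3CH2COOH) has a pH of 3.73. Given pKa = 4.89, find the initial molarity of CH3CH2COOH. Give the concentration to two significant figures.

C₀ = 2.9 × 10^-3 M

[H+] = 10^(-3.73) = 1.86 × 10^-4 M = x
Ka = 10^(−4.89) = 1.29 × 10^-5
Ka = x²/(C₀ − x) ⇒ C₀ = x + x²/Ka
C₀ = 1.86 × 10^-4 + (1.86 × 10^-4)²/(1.29 × 10^-5) = 2.87 × 10^-3 M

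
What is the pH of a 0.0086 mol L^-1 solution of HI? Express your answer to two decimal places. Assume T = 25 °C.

HI is a strong acid and dissociates completely, so [H+] = 0.0086 M.
pH = -log(0.0086) = 2.07

pH = 2.07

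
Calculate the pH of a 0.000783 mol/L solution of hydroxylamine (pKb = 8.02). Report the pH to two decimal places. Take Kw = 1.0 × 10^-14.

NH2OH + H2O ⇌ NH3OH+ + OH-
Kb = 10^(−8.02) = 9.55 × 10^-9
From the ICE table, Kb = [OH-]²/(0.000783 − [OH-]) = 9.55 × 10^-9.
Assume [OH-] ≪ 0.000783: [OH-] ≈ √(9.55 × 10^-9 × 0.000783) = 2.73 × 10^-6 M
pOH = 5.56, so pH = 14.00 − pOH = 8.44

pH = 8.44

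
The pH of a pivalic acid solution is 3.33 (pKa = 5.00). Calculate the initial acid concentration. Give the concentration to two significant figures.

[H+] = 10^(-3.33) = 4.68 × 10^-4 M = x
Ka = 10^(−5.00) = 1.00 × 10^-5
Ka = x²/(C₀ − x) ⇒ C₀ = x + x²/Ka
C₀ = 4.68 × 10^-4 + (4.68 × 10^-4)²/(1.00 × 10^-5) = 2.24 × 10^-2 M

C₀ = 2.2 × 10^-2 M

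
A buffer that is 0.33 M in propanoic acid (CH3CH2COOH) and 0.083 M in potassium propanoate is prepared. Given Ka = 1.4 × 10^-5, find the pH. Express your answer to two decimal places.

pKa = −log(1.4 × 10^-5) = 4.854
pH = pKa + log([A⁻]/[HA]) = 4.854 + log(0.083/0.33)
pH = 4.854 + (-0.599) = 4.25

pH = 4.25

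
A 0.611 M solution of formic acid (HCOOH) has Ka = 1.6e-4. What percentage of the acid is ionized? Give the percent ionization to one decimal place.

1.6%

HCOOH ⇌ HCOO- + H+; let x = [H+] at equilibrium.
x ≈ √(Ka·C₀) = √(1.6 × 10^-4 × 0.611) = 9.89 × 10^-3 M
Fraction ionized = 9.89 × 10^-3 / 0.611 = 0.0162 → 1.6%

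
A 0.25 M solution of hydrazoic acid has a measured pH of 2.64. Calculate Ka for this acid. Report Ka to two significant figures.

[H+] = 10^(-2.64) = 2.29 × 10^-3 M
At equilibrium [HA] = 0.25 − 2.29 × 10^-3 = 2.48 × 10^-1 M
Ka = [H+][A-]/[HA] = (2.29 × 10^-3)² / 2.48 × 10^-1 = 2.1 × 10^-5

Ka = 2.1 × 10^-5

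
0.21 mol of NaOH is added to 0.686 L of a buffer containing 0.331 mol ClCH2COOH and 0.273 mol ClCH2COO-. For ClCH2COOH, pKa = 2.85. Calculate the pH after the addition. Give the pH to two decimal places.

After neutralization: n(ClCH2COOH) = 0.121 mol, n(ClCH2COO-) = 0.483 mol.
pH = pKa + log(n_ClCH2COO-/n_ClCH2COOH) = 2.85 + log(0.483/0.121) = 2.85 + (+0.601)

pH = 3.45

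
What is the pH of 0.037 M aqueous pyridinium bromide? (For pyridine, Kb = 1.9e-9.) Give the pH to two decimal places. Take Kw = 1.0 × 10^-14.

C5H5NH+ is the conjugate acid of the weak base C5H5N.
Ka = Kw/Kb = 1.0×10^-14 / 1.9 × 10^-9 = 5.26 × 10^-6
From the ICE table, Ka = [H+]²/(0.037 − [H+]) = 5.26 × 10^-6.
Assume [H+] ≪ 0.037: [H+] ≈ √(5.26 × 10^-6 × 0.037) = 4.41 × 10^-4 M
([H+]/C₀ = 1.2% < 5%, so the approximation holds.)
pH = −log(4.41 × 10^-4) = 3.36

pH = 3.36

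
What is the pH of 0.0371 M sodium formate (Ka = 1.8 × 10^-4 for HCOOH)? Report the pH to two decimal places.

HCOO- is the conjugate base of the weak acid HCOOH.
Kb = Kw/Ka = 1.0×10^-14 / 1.8 × 10^-4 = 5.56 × 10^-11
Kb = [OH-]²/(0.0371 − [OH-]) = 5.56 × 10^-11
Since Kb ≪ C₀, [OH-] ≈ √(Kb·C₀) = 1.44 × 10^-6 M.
pOH = −log(1.44 × 10^-6) = 5.84; pH = 14.00 − 5.84 = 8.16

pH = 8.16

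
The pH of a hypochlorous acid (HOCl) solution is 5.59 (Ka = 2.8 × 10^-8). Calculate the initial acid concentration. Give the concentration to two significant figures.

C₀ = 2.4 × 10^-4 M

[H+] = 10^(-5.59) = 2.57 × 10^-6 M = x
Ka = x²/(C₀ − x) ⇒ C₀ = x + x²/Ka
C₀ = 2.57 × 10^-6 + (2.57 × 10^-6)²/(2.8 × 10^-8) = 2.38 × 10^-4 M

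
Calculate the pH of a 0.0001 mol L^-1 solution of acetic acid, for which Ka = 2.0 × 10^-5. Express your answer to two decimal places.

pH = 4.45

CH3COOH ⇌ CH3COO- + H+
From the ICE table, Ka = [H+]²/(0.0001 − [H+]) = 2.0 × 10^-5.
[H+] is not negligible relative to C₀; solve [H+]² + 2e-05·[H+] − 2e-09 = 0.
[H+] = [−2e-05 + √(2e-05² + 8e-09)]/2 = 3.58 × 10^-5 M
pH = −log[H+] = −log(3.58 × 10^-5) = 4.45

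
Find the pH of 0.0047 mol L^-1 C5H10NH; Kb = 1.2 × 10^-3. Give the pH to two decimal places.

C5H10NH + H2O ⇌ C5H10NH2+ + OH-
Kb = [OH-]²/(0.0047 − [OH-]) = 1.2 × 10^-3
Here C₀/Kb ≈ 3.92, so the small-[OH-] approximation fails. Use the quadratic:
[OH-] = (−Kb + √(Kb² + 4·Kb·C₀))/2 = 1.85 × 10^-3 M
pOH = −log(1.85 × 10^-3) = 2.73; pH = 14.00 − 2.73 = 11.27

pH = 11.27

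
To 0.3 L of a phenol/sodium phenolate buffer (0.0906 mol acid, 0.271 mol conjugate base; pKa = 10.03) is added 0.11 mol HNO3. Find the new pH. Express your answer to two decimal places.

pH = 9.93

After neutralization: n(C6H5OH) = 0.201 mol, n(C6H5O-) = 0.161 mol.
pH = pKa + log(n_C6H5O-/n_C6H5OH) = 10.03 + log(0.161/0.201) = 10.03 + (-0.096)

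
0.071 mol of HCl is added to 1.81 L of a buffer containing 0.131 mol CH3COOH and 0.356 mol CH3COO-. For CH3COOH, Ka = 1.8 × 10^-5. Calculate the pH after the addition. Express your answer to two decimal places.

After neutralization: n(CH3COOH) = 0.202 mol, n(CH3COO-) = 0.285 mol.
pKa = −log(1.8 × 10^-5) = 4.745
Henderson–Hasselbalch with mole ratio 0.285/0.202: pH = 4.745 + (+0.149)

pH = 4.89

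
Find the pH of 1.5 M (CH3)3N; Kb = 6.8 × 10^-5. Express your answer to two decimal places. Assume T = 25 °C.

(CH3)3N + H2O ⇌ (CH3)3NH+ + OH-
Let x = [OH-] at equilibrium. Kb = x²/(1.5 − x).
Since Kb ≪ C₀, x ≈ √(Kb·C₀) = 1.01 × 10^-2 M.
pOH = 2.00, so pH = 14.00 − pOH = 12.00

pH = 12.00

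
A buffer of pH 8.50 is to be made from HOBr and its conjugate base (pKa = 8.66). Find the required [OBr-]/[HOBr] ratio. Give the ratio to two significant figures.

pH = pKa + log(r) ⇒ log(r) = 8.50 − 8.66 = -0.16
r = [OBr-]/[HOBr] = 10^(-0.16) = 0.692

ratio = 0.69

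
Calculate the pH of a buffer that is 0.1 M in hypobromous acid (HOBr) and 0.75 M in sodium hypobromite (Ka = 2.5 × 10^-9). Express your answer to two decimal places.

pKa = −log(2.5 × 10^-9) = 8.602
Henderson–Hasselbalch: pH = pKa + log([OBr-]/[HOBr]) = 8.602 + log(0.75/0.1)
pH = 8.602 + (+0.875) = 9.48

pH = 9.48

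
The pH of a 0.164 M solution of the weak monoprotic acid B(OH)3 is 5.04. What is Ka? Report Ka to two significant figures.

Ka = 5.1 × 10^-10

[H+] = 10^(-5.04) = 9.12 × 10^-6 M
At equilibrium [HA] = 0.164 − 9.12 × 10^-6 = 1.64 × 10^-1 M
Ka = [H+][A-]/[HA] = (9.12 × 10^-6)² / 1.64 × 10^-1 = 5.1 × 10^-10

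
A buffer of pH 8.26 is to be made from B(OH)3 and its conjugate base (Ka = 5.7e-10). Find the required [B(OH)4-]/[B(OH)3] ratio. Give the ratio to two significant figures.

pKa = -log(5.7 × 10^-10) = 9.244
pH = pKa + log(r) ⇒ log(r) = 8.26 − 9.244 = -0.984
r = [B(OH)4-]/[B(OH)3] = 10^(-0.984) = 0.104

ratio = 0.10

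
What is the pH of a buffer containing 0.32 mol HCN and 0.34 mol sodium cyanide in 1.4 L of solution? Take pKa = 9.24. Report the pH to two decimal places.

pH = 9.27

pH = pKa + log([A⁻]/[HA]) = 9.24 + log(0.34/0.32)
pH = 9.24 + (+0.026) = 9.27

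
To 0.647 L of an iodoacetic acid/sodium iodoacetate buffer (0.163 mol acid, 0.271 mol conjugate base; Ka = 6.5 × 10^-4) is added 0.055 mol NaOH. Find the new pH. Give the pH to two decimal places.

After neutralization: n(ICH2COOH) = 0.108 mol, n(ICH2COO-) = 0.326 mol.
pKa = −log(6.5 × 10^-4) = 3.187
pH = pKa + log([A⁻]/[HA]) = 3.187 + log(0.326/0.108) = 3.187 +0.480

pH = 3.67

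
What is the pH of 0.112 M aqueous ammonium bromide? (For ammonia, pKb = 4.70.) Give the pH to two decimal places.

pH = 5.13

NH4+ is the conjugate acid of the weak base NH3.
Kb = 10^(−4.70) = 2.00 × 10^-5
Ka = Kw/Kb = 1.0×10^-14 / 2.00 × 10^-5 = 5.00 × 10^-10
From the ICE table, Ka = x²/(0.112 − x) = 5.00 × 10^-10.
Since Ka ≪ C₀, x ≈ √(Ka·C₀) = 7.48 × 10^-6 M.
Check: 0.0067% ionized — well under 5%, approximation valid.
pH = −log(7.48 × 10^-6) = 5.13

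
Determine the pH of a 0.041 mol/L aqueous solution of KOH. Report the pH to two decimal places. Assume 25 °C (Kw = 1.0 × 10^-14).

pH = 12.61

KOH is a strong base; [OH-] = 0.041 M.
pOH = -log(0.041) = 1.39
pH = 14.00 - 1.39 = 12.61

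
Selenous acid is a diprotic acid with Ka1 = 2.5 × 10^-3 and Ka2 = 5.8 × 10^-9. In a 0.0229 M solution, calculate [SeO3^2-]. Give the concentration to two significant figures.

First ionization gives [H+] ≈ [HSeO3-] = 6.42 × 10^-3 M.
Second step: Ka2 = [H+][SeO3^2-]/[HSeO3-] ≈ [SeO3^2-] (since [H+] ≈ [HSeO3-]).
So [SeO3^2-] ≈ Ka2.

5.8 × 10^-9 M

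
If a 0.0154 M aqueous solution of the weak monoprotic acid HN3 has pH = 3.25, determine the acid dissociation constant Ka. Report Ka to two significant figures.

Ka = 2.1 × 10^-5

[H+] = 10^(-3.25) = 5.62 × 10^-4 M
At equilibrium [HA] = 0.0154 − 5.62 × 10^-4 = 1.48 × 10^-2 M
Ka = [H+][A-]/[HA] = (5.62 × 10^-4)² / 1.48 × 10^-2 = 2.1 × 10^-5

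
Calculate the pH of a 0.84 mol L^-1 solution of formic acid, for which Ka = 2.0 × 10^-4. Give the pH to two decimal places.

HCOOH ⇌ HCOO- + H+
Ka = [H+]²/(0.84 − [H+]) = 2.0 × 10^-4
Neglecting [H+] in the denominator: [H+] = √(2.0 × 10^-4 × 0.84) = 1.30 × 10^-2 M
pH = −log[H+] = −log(1.30 × 10^-2) = 1.89

pH = 1.89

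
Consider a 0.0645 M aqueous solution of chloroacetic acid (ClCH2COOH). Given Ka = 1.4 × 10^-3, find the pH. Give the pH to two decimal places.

pH = 2.05

ClCH2COOH ⇌ ClCH2COO- + H+
From the ICE table, Ka = [H+]²/(0.0645 − [H+]) = 1.4 × 10^-3.
Here C₀/Ka ≈ 46.1, so the small-[H+] approximation fails. Use the quadratic:
[H+] = (−Ka + √(Ka² + 4·Ka·C₀))/2 = 8.83 × 10^-3 M
pH = −log[H+] = −log(8.83 × 10^-3) = 2.05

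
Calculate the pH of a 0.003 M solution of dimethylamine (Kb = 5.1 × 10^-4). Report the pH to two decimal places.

(CH3)2NH + H2O ⇌ (CH3)2NH2+ + OH-
Kb = [OH-]²/(0.003 − [OH-]) = 5.1 × 10^-4
The 5% rule fails; solving [OH-]² + Kb·[OH-] − Kb·C₀ = 0 exactly:
[OH-] = (−Kb + √(Kb² + 4·Kb·C₀))/2 = 1.01 × 10^-3 M
pOH = 3.00, so pH = 14.00 − pOH = 11.00

pH = 11.00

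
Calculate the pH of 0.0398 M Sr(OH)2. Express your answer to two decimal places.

Sr(OH)2 is a strong base (each formula unit releases 2 OH-); [OH-] = 0.0796 M.
pOH = -log(0.0796) = 1.10
pH = 14.00 - 1.10 = 12.90

pH = 12.90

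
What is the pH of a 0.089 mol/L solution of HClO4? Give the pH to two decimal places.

HClO4 is a strong acid and dissociates completely, so [H+] = 0.089 M.
pH = -log(0.089) = 1.05

pH = 1.05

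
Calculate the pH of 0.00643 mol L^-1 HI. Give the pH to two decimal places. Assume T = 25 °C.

pH = 2.19

HI is a strong acid and dissociates completely, so [H+] = 0.00643 M.
pH = -log(0.00643) = 2.19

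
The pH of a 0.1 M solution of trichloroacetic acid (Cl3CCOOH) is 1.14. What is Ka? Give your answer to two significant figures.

Ka = 1.9 × 10^-1

[H+] = 10^(-1.14) = 7.24 × 10^-2 M
At equilibrium [HA] = 0.1 − 7.24 × 10^-2 = 2.76 × 10^-2 M
Ka = [H+][A-]/[HA] = (7.24 × 10^-2)² / 2.76 × 10^-2 = 1.9 × 10^-1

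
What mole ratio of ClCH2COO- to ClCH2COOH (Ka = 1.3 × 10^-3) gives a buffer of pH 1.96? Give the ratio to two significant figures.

pKa = -log(1.3 × 10^-3) = 2.886
pH = pKa + log(r) ⇒ log(r) = 1.96 − 2.886 = -0.926
r = [ClCH2COO-]/[ClCH2COOH] = 10^(-0.926) = 0.119

ratio = 0.12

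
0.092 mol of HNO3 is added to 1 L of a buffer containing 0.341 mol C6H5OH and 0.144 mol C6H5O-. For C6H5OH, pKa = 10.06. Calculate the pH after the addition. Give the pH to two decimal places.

pH = 9.14

After neutralization: n(C6H5OH) = 0.433 mol, n(C6H5O-) = 0.052 mol.
pH = pKa + log([A⁻]/[HA]) = 10.06 + log(0.052/0.433) = 10.06 -0.920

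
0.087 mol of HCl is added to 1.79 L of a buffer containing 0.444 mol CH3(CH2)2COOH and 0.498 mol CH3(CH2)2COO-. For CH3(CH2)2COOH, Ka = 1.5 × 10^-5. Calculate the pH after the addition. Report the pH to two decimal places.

After neutralization: n(CH3(CH2)2COOH) = 0.531 mol, n(CH3(CH2)2COO-) = 0.411 mol.
pKa = −log(1.5 × 10^-5) = 4.824
pH = pKa + log(n_CH3(CH2)2COO-/n_CH3(CH2)2COOH) = 4.824 + log(0.411/0.531) = 4.824 + (-0.111)

pH = 4.71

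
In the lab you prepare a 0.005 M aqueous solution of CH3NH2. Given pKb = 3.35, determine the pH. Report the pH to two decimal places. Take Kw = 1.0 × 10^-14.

pH = 11.11

CH3NH2 + H2O ⇌ CH3NH3+ + OH-
Kb = 10^(−3.35) = 4.47 × 10^-4
From the ICE table, Kb = [OH-]²/(0.005 − [OH-]) = 4.47 × 10^-4.
Here C₀/Kb ≈ 11.2, so the small-[OH-] approximation fails. Use the quadratic:
[OH-] = [−0.000447 + √(0.000447² + 8.94e-06)]/2 = 1.29 × 10^-3 M
pOH = 2.89, so pH = 14.00 − pOH = 11.11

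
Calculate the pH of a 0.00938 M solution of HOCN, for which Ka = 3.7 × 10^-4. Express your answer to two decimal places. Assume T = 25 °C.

HOCN ⇌ OCN- + H+
Ka = [H+]²/(0.00938 − [H+]) = 3.7 × 10^-4
[H+] is not negligible relative to C₀; solve [H+]² + 0.00037·[H+] − 3.47e-06 = 0.
[H+] = [−0.00037 + √(0.00037² + 1.39e-05)]/2 = 1.69 × 10^-3 M
pH = −log(1.69 × 10^-3) = 2.77

pH = 2.77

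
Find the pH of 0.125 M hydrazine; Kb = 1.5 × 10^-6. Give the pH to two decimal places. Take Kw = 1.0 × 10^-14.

pH = 10.64

N2H4 + H2O ⇌ N2H5+ + OH-
From the ICE table, Kb = x²/(0.125 − x) = 1.5 × 10^-6.
Neglecting x in the denominator: x = √(1.5 × 10^-6 × 0.125) = 4.33 × 10^-4 M
(x/C₀ = 0.35% < 5%, so the approximation holds.)
pOH = 3.36, so pH = 14.00 − pOH = 10.64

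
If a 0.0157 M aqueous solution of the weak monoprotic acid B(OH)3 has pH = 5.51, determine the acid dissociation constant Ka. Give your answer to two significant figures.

Ka = 6.1 × 10^-10

[H+] = 10^(-5.51) = 3.09 × 10^-6 M
At equilibrium [HA] = 0.0157 − 3.09 × 10^-6 = 1.57 × 10^-2 M
Ka = [H+][A-]/[HA] = (3.09 × 10^-6)² / 1.57 × 10^-2 = 6.1 × 10^-10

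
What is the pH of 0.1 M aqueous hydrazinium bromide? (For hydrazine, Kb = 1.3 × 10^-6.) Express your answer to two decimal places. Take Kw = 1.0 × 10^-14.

pH = 4.56

N2H5+ is the conjugate acid of the weak base N2H4.
Ka = Kw/Kb = 1.0×10^-14 / 1.3 × 10^-6 = 7.69 × 10^-9
From the ICE table, Ka = x²/(0.1 − x) = 7.69 × 10^-9.
Assume x ≪ 0.1: x ≈ √(7.69 × 10^-9 × 0.1) = 2.77 × 10^-5 M
Check: 0.028% ionized — well under 5%, approximation valid.
pH = −log(2.77 × 10^-5) = 4.56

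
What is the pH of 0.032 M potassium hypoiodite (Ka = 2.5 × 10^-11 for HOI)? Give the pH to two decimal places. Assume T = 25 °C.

pH = 11.53

OI- is the conjugate base of the weak acid HOI.
Kb = Kw/Ka = 1.0×10^-14 / 2.5 × 10^-11 = 4.00 × 10^-4
Let x = [OH-] at equilibrium. Kb = x²/(0.032 − x).
x is not negligible relative to C₀; solve x² + 0.0004·x − 1.28e-05 = 0.
x = (−Kb + √(Kb² + 4·Kb·C₀))/2 = 3.38 × 10^-3 M
pOH = −log(3.38 × 10^-3) = 2.47; pH = 14.00 − 2.47 = 11.53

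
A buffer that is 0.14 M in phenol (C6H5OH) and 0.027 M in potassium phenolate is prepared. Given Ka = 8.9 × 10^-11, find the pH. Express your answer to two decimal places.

pH = 9.34

pKa = −log(8.9 × 10^-11) = 10.051
pH = pKa + log([A⁻]/[HA]) = 10.051 + log(0.027/0.14)
pH = 10.051 + (-0.715) = 9.34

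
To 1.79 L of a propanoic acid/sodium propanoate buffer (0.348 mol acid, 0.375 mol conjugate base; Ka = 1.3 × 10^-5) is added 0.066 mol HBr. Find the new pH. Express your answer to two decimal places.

pH = 4.76

After neutralization: n(CH3CH2COOH) = 0.414 mol, n(CH3CH2COO-) = 0.309 mol.
pKa = −log(1.3 × 10^-5) = 4.886
pH = pKa + log(n_CH3CH2COO-/n_CH3CH2COOH) = 4.886 + log(0.309/0.414) = 4.886 + (-0.127)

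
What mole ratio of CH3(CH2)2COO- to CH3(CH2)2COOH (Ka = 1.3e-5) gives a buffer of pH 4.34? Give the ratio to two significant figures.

pKa = -log(1.3 × 10^-5) = 4.886
pH = pKa + log(r) ⇒ log(r) = 4.34 − 4.886 = -0.546
r = [CH3(CH2)2COO-]/[CH3(CH2)2COOH] = 10^(-0.546) = 0.284

ratio = 0.28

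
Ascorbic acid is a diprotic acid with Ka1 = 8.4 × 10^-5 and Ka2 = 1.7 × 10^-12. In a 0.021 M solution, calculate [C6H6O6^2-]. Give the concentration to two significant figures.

First ionization gives [H+] ≈ [HC6H6O6-] = 1.29 × 10^-3 M.
Second step: Ka2 = [H+][C6H6O6^2-]/[HC6H6O6-] ≈ [C6H6O6^2-] (since [H+] ≈ [HC6H6O6-]).
So [C6H6O6^2-] ≈ Ka2.

1.7 × 10^-12 M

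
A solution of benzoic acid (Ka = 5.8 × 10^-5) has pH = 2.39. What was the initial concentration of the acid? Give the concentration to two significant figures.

[H+] = 10^(-2.39) = 4.07 × 10^-3 M = x
Ka = x²/(C₀ − x) ⇒ C₀ = x + x²/Ka
C₀ = 4.07 × 10^-3 + (4.07 × 10^-3)²/(5.8 × 10^-5) = 2.90 × 10^-1 M

C₀ = 2.9 × 10^-1 M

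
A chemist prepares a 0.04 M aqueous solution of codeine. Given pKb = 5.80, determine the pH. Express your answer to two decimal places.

C18H21NO3 + H2O ⇌ C18H22NO3+ + OH-
Kb = 10^(−5.80) = 1.58 × 10^-6
From the ICE table, Kb = [OH-]²/(0.04 − [OH-]) = 1.58 × 10^-6.
Assume [OH-] ≪ 0.04: [OH-] ≈ √(1.58 × 10^-6 × 0.04) = 2.51 × 10^-4 M
([OH-]/C₀ = 0.63% < 5%, so the approximation holds.)
pOH = −log(2.51 × 10^-4) = 3.60; pH = 14.00 − 3.60 = 10.40

pH = 10.40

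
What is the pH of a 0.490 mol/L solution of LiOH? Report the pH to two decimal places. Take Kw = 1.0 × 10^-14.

LiOH is a strong base; [OH-] = 0.49 M.
pOH = -log(0.49) = 0.31
pH = 14.00 - 0.31 = 13.69

pH = 13.69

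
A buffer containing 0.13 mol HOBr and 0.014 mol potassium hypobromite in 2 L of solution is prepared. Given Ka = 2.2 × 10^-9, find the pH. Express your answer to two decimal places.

pKa = −log(2.2 × 10^-9) = 8.658
Using pH = pKa + log([base]/[acid]) with [base]/[acid] = 0.014/0.13:
pH = 8.658 + (-0.968) = 7.69

pH = 7.69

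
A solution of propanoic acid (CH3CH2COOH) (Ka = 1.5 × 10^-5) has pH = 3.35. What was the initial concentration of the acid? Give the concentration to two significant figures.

[H+] = 10^(-3.35) = 4.47 × 10^-4 M = x
Ka = x²/(C₀ − x) ⇒ C₀ = x + x²/Ka
C₀ = 4.47 × 10^-4 + (4.47 × 10^-4)²/(1.5 × 10^-5) = 1.38 × 10^-2 M

C₀ = 1.4 × 10^-2 M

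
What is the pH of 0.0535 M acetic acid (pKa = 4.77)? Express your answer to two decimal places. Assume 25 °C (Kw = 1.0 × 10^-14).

CH3COOH ⇌ CH3COO- + H+
Ka = 10^(−4.77) = 1.70 × 10^-5
Ka = [H+]²/(0.0535 − [H+]) = 1.70 × 10^-5
Assume [H+] ≪ 0.0535: [H+] ≈ √(1.70 × 10^-5 × 0.0535) = 9.54 × 10^-4 M
Check: 1.8% ionized — well under 5%, approximation valid.
pH = −log[H+] = −log(9.54 × 10^-4) = 3.02

pH = 3.02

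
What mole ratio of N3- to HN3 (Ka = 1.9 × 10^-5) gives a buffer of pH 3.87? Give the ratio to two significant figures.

ratio = 0.14

pKa = -log(1.9 × 10^-5) = 4.721
pH = pKa + log(r) ⇒ log(r) = 3.87 − 4.721 = -0.851
r = [N3-]/[HN3] = 10^(-0.851) = 0.141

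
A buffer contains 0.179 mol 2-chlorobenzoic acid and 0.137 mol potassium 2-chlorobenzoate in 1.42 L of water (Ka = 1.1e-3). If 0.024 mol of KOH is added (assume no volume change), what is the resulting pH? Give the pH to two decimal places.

pH = 2.98

OH- converts ClC6H4COOH to ClC6H4COO-: ClC6H4COOH → 0.155 mol, ClC6H4COO- → 0.161 mol.
pKa = −log(1.1 × 10^-3) = 2.959
pH = pKa + log([A⁻]/[HA]) = 2.959 + log(0.161/0.155) = 2.959 +0.016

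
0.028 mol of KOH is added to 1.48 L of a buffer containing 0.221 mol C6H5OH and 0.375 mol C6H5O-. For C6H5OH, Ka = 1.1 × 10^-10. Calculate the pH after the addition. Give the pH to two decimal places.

pH = 10.28

OH- converts C6H5OH to C6H5O-: C6H5OH → 0.193 mol, C6H5O- → 0.403 mol.
pKa = −log(1.1 × 10^-10) = 9.959
Henderson–Hasselbalch with mole ratio 0.403/0.193: pH = 9.959 + (+0.320)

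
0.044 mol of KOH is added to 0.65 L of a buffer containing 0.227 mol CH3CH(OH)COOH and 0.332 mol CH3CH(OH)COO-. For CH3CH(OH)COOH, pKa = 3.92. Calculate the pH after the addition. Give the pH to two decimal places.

After neutralization: n(CH3CH(OH)COOH) = 0.183 mol, n(CH3CH(OH)COO-) = 0.376 mol.
Henderson–Hasselbalch with mole ratio 0.376/0.183: pH = 3.92 + (+0.313)

pH = 4.23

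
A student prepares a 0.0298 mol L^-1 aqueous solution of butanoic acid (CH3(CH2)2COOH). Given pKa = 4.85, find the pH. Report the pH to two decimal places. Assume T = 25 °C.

pH = 3.19

CH3(CH2)2COOH ⇌ CH3(CH2)2COO- + H+
Ka = 10^(−4.85) = 1.41 × 10^-5
Ka = [H+]²/(0.0298 − [H+]) = 1.41 × 10^-5
Since Ka ≪ C₀, [H+] ≈ √(Ka·C₀) = 6.48 × 10^-4 M.
([H+]/C₀ = 2.2% < 5%, so the approximation holds.)
pH = −log(6.48 × 10^-4) = 3.19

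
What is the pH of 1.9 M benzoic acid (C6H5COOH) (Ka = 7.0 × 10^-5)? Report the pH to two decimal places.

pH = 1.94

C6H5COOH ⇌ C6H5COO- + H+
From the ICE table, Ka = x²/(1.9 − x) = 7.0 × 10^-5.
Neglecting x in the denominator: x = √(7.0 × 10^-5 × 1.9) = 1.15 × 10^-2 M
pH = −log[H+] = −log(1.15 × 10^-2) = 1.94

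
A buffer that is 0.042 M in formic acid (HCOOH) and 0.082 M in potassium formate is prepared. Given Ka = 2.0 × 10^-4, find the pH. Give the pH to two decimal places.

pKa = −log(2.0 × 10^-4) = 3.699
pH = pKa + log([A⁻]/[HA]) = 3.699 + log(0.082/0.042)
pH = 3.699 + (+0.291) = 3.99

pH = 3.99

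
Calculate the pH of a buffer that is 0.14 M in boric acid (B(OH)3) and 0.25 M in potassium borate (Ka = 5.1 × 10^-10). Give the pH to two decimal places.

pKa = −log(5.1 × 10^-10) = 9.292
pH = pKa + log([A⁻]/[HA]) = 9.292 + log(0.25/0.14)
pH = 9.292 + (+0.252) = 9.54

pH = 9.54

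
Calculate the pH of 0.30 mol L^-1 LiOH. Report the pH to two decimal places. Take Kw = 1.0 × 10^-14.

LiOH is a strong base; [OH-] = 0.3 M.
pOH = -log(0.3) = 0.52
pH = 14.00 - 0.52 = 13.48

pH = 13.48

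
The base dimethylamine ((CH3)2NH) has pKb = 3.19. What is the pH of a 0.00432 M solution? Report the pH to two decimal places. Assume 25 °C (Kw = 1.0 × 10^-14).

pH = 11.14

(CH3)2NH + H2O ⇌ (CH3)2NH2+ + OH-
Kb = 10^(−3.19) = 6.46 × 10^-4
Kb = [OH-]²/(0.00432 − [OH-]) = 6.46 × 10^-4
The 5% rule fails; solving [OH-]² + Kb·[OH-] − Kb·C₀ = 0 exactly:
[OH-] = (−Kb + √(Kb² + 4·Kb·C₀))/2 = 1.38 × 10^-3 M
pOH = −log(1.38 × 10^-3) = 2.86; pH = 14.00 − 2.86 = 11.14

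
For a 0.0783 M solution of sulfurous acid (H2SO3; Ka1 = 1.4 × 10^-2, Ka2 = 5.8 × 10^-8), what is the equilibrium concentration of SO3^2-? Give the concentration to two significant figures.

First ionization gives [H+] ≈ [HSO3-] = 2.68 × 10^-2 M.
Second step: Ka2 = [H+][SO3^2-]/[HSO3-] ≈ [SO3^2-] (since [H+] ≈ [HSO3-]).
So [SO3^2-] ≈ Ka2.

5.8 × 10^-8 M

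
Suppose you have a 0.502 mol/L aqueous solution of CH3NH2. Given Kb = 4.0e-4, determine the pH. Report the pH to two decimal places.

pH = 12.15

CH3NH2 + H2O ⇌ CH3NH3+ + OH-
From the ICE table, Kb = [OH-]²/(0.502 − [OH-]) = 4.0 × 10^-4.
Since Kb ≪ C₀, [OH-] ≈ √(Kb·C₀) = 1.42 × 10^-2 M.
pOH = −log(1.42 × 10^-2) = 1.85; pH = 14.00 − 1.85 = 12.15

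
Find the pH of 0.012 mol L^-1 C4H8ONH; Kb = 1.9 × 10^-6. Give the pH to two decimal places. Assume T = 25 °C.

C4H8ONH + H2O ⇌ C4H8ONH2+ + OH-
From the ICE table, Kb = x²/(0.012 − x) = 1.9 × 10^-6.
Assume x ≪ 0.012: x ≈ √(1.9 × 10^-6 × 0.012) = 1.51 × 10^-4 M
Check: 1.3% ionized — well under 5%, approximation valid.
pOH = 3.82, so pH = 14.00 − pOH = 10.18

pH = 10.18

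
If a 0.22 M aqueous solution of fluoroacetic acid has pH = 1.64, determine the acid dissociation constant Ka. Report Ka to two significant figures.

[H+] = 10^(-1.64) = 2.29 × 10^-2 M
At equilibrium [HA] = 0.22 − 2.29 × 10^-2 = 1.97 × 10^-1 M
Ka = [H+][A-]/[HA] = (2.29 × 10^-2)² / 1.97 × 10^-1 = 2.7 × 10^-3

Ka = 2.7 × 10^-3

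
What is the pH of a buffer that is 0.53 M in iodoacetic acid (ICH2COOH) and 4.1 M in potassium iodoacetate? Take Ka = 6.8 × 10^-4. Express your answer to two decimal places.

pH = 4.06

pKa = −log(6.8 × 10^-4) = 3.167
Using pH = pKa + log([base]/[acid]) with [base]/[acid] = 4.1/0.53:
pH = 3.167 + (+0.889) = 4.06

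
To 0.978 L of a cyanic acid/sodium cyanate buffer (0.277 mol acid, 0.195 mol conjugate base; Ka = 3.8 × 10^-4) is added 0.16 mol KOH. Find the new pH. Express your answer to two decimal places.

pH = 3.90

OH- converts HOCN to OCN-: HOCN → 0.117 mol, OCN- → 0.355 mol.
pKa = −log(3.8 × 10^-4) = 3.420
Henderson–Hasselbalch with mole ratio 0.355/0.117: pH = 3.420 + (+0.482)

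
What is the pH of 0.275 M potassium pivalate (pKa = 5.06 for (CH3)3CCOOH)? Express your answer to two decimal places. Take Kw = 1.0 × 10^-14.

(CH3)3CCOO- is the conjugate base of the weak acid (CH3)3CCOOH.
Ka = 10^(−5.06) = 8.71 × 10^-6
Kb = Kw/Ka = 1.0×10^-14 / 8.71 × 10^-6 = 1.15 × 10^-9
Let x = [OH-] at equilibrium. Kb = x²/(0.275 − x).
Neglecting x in the denominator: x = √(1.15 × 10^-9 × 0.275) = 1.78 × 10^-5 M
(x/C₀ = 0.0065% < 5%, so the approximation holds.)
pOH = −log(1.78 × 10^-5) = 4.75; pH = 14.00 − 4.75 = 9.25

pH = 9.25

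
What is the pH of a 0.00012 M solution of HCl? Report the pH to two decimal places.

pH = 3.92

HCl is a strong acid and dissociates completely, so [H+] = 0.00012 M.
pH = -log(0.00012) = 3.92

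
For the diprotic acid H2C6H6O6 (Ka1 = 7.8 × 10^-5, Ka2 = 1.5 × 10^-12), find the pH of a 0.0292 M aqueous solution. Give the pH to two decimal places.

Ka1 ≫ Ka2, so treat the first dissociation as the only significant source of H+.
Ka1 = x²/(0.0292 − x) = 7.8 × 10^-5
Solving the quadratic: x = (−Ka1 + √(Ka1² + 4·Ka1·C₀))/2 = 1.47 × 10^-3 M
pH = −log(1.47 × 10^-3) = 2.83

pH = 2.83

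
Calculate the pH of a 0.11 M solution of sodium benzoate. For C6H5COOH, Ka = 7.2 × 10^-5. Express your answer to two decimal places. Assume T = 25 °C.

pH = 8.59

C6H5COO- is the conjugate base of the weak acid C6H5COOH.
Kb = Kw/Ka = 1.0×10^-14 / 7.2 × 10^-5 = 1.39 × 10^-10
Let x = [OH-] at equilibrium. Kb = x²/(0.11 − x).
Since Kb ≪ C₀, x ≈ √(Kb·C₀) = 3.91 × 10^-6 M.
pOH = −log(3.91 × 10^-6) = 5.41; pH = 14.00 − 5.41 = 8.59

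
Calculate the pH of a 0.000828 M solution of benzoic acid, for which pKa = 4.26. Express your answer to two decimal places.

C6H5COOH ⇌ C6H5COO- + H+
Ka = 10^(−4.26) = 5.50 × 10^-5
Ka = [H+]²/(0.000828 − [H+]) = 5.50 × 10^-5
The 5% rule fails; solving [H+]² + Ka·[H+] − Ka·C₀ = 0 exactly:
[H+] = (−Ka + √(Ka² + 4·Ka·C₀))/2 = 1.88 × 10^-4 M
pH = −log(1.88 × 10^-4) = 3.73

pH = 3.73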